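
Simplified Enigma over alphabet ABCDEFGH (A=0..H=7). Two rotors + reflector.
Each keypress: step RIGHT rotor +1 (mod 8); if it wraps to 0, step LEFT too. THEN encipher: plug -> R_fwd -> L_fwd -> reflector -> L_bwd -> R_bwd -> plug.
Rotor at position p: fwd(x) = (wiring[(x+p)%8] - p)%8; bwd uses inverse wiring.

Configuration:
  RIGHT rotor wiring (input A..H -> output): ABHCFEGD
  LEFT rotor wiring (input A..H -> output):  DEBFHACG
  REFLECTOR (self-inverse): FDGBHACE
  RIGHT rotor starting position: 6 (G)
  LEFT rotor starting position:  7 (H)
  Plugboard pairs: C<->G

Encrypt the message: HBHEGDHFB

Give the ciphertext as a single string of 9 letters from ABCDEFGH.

Answer: FFBFHHFEA

Derivation:
Char 1 ('H'): step: R->7, L=7; H->plug->H->R->H->L->D->refl->B->L'->G->R'->F->plug->F
Char 2 ('B'): step: R->0, L->0 (L advanced); B->plug->B->R->B->L->E->refl->H->L'->E->R'->F->plug->F
Char 3 ('H'): step: R->1, L=0; H->plug->H->R->H->L->G->refl->C->L'->G->R'->B->plug->B
Char 4 ('E'): step: R->2, L=0; E->plug->E->R->E->L->H->refl->E->L'->B->R'->F->plug->F
Char 5 ('G'): step: R->3, L=0; G->plug->C->R->B->L->E->refl->H->L'->E->R'->H->plug->H
Char 6 ('D'): step: R->4, L=0; D->plug->D->R->H->L->G->refl->C->L'->G->R'->H->plug->H
Char 7 ('H'): step: R->5, L=0; H->plug->H->R->A->L->D->refl->B->L'->C->R'->F->plug->F
Char 8 ('F'): step: R->6, L=0; F->plug->F->R->E->L->H->refl->E->L'->B->R'->E->plug->E
Char 9 ('B'): step: R->7, L=0; B->plug->B->R->B->L->E->refl->H->L'->E->R'->A->plug->A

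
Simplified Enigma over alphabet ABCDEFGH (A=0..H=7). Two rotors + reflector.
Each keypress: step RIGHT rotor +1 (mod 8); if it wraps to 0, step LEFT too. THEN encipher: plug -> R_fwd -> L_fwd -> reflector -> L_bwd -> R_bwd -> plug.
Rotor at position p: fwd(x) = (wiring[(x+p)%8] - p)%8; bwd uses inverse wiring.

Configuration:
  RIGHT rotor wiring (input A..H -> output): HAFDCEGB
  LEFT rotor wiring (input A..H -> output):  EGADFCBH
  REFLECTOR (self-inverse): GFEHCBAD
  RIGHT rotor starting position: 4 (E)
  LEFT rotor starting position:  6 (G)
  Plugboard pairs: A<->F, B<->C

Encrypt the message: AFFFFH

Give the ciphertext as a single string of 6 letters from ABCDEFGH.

Answer: GHAACD

Derivation:
Char 1 ('A'): step: R->5, L=6; A->plug->F->R->A->L->D->refl->H->L'->G->R'->G->plug->G
Char 2 ('F'): step: R->6, L=6; F->plug->A->R->A->L->D->refl->H->L'->G->R'->H->plug->H
Char 3 ('F'): step: R->7, L=6; F->plug->A->R->C->L->G->refl->A->L'->D->R'->F->plug->A
Char 4 ('F'): step: R->0, L->7 (L advanced); F->plug->A->R->H->L->C->refl->E->L'->E->R'->F->plug->A
Char 5 ('F'): step: R->1, L=7; F->plug->A->R->H->L->C->refl->E->L'->E->R'->B->plug->C
Char 6 ('H'): step: R->2, L=7; H->plug->H->R->G->L->D->refl->H->L'->C->R'->D->plug->D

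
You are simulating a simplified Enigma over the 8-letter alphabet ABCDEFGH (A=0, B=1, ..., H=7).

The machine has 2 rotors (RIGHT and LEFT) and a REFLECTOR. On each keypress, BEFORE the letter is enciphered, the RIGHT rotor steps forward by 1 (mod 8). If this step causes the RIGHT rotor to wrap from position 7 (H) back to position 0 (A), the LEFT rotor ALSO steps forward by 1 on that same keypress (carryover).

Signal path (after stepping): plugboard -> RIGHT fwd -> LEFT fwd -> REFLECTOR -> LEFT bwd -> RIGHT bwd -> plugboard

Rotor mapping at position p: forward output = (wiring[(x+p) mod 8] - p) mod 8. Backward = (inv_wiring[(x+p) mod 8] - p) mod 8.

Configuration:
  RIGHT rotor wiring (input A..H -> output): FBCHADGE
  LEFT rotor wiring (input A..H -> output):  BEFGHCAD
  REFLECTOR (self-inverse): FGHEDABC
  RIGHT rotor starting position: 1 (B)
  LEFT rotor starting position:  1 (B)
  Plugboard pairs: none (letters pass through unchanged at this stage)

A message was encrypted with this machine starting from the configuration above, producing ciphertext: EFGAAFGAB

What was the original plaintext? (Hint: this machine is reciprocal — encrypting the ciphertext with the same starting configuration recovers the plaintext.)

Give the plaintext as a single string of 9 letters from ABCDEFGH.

Char 1 ('E'): step: R->2, L=1; E->plug->E->R->E->L->B->refl->G->L'->D->R'->G->plug->G
Char 2 ('F'): step: R->3, L=1; F->plug->F->R->C->L->F->refl->A->L'->H->R'->H->plug->H
Char 3 ('G'): step: R->4, L=1; G->plug->G->R->G->L->C->refl->H->L'->F->R'->F->plug->F
Char 4 ('A'): step: R->5, L=1; A->plug->A->R->G->L->C->refl->H->L'->F->R'->F->plug->F
Char 5 ('A'): step: R->6, L=1; A->plug->A->R->A->L->D->refl->E->L'->B->R'->F->plug->F
Char 6 ('F'): step: R->7, L=1; F->plug->F->R->B->L->E->refl->D->L'->A->R'->E->plug->E
Char 7 ('G'): step: R->0, L->2 (L advanced); G->plug->G->R->G->L->H->refl->C->L'->H->R'->D->plug->D
Char 8 ('A'): step: R->1, L=2; A->plug->A->R->A->L->D->refl->E->L'->B->R'->B->plug->B
Char 9 ('B'): step: R->2, L=2; B->plug->B->R->F->L->B->refl->G->L'->E->R'->E->plug->E

Answer: GHFFFEDBE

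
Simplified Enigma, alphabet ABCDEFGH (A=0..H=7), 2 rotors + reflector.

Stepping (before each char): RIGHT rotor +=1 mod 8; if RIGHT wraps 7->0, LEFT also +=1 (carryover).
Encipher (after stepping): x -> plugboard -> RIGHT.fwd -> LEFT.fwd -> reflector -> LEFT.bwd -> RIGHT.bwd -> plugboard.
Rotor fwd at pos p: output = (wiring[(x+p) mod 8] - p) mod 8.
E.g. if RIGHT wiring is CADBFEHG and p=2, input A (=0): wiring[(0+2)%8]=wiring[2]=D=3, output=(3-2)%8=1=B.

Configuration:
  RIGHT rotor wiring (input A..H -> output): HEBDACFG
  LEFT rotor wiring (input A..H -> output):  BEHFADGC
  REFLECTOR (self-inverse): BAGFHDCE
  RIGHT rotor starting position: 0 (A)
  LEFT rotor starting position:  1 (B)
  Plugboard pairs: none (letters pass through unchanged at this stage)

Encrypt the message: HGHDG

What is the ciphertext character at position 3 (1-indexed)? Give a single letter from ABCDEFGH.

Char 1 ('H'): step: R->1, L=1; H->plug->H->R->G->L->B->refl->A->L'->H->R'->D->plug->D
Char 2 ('G'): step: R->2, L=1; G->plug->G->R->F->L->F->refl->D->L'->A->R'->D->plug->D
Char 3 ('H'): step: R->3, L=1; H->plug->H->R->G->L->B->refl->A->L'->H->R'->C->plug->C

C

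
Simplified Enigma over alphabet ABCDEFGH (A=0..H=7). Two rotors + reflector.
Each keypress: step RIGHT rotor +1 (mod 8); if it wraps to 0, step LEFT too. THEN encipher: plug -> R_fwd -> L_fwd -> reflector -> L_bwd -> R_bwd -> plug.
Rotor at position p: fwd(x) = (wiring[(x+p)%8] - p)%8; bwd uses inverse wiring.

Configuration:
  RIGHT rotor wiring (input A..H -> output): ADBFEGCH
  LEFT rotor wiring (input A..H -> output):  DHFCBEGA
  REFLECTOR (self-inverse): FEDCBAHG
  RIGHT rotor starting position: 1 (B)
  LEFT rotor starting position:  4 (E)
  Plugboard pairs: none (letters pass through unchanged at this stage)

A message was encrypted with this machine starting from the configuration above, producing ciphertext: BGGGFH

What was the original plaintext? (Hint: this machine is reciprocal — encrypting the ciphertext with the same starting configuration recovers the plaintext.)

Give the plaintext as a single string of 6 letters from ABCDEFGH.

Char 1 ('B'): step: R->2, L=4; B->plug->B->R->D->L->E->refl->B->L'->G->R'->G->plug->G
Char 2 ('G'): step: R->3, L=4; G->plug->G->R->A->L->F->refl->A->L'->B->R'->B->plug->B
Char 3 ('G'): step: R->4, L=4; G->plug->G->R->F->L->D->refl->C->L'->C->R'->B->plug->B
Char 4 ('G'): step: R->5, L=4; G->plug->G->R->A->L->F->refl->A->L'->B->R'->A->plug->A
Char 5 ('F'): step: R->6, L=4; F->plug->F->R->H->L->G->refl->H->L'->E->R'->A->plug->A
Char 6 ('H'): step: R->7, L=4; H->plug->H->R->D->L->E->refl->B->L'->G->R'->E->plug->E

Answer: GBBAAE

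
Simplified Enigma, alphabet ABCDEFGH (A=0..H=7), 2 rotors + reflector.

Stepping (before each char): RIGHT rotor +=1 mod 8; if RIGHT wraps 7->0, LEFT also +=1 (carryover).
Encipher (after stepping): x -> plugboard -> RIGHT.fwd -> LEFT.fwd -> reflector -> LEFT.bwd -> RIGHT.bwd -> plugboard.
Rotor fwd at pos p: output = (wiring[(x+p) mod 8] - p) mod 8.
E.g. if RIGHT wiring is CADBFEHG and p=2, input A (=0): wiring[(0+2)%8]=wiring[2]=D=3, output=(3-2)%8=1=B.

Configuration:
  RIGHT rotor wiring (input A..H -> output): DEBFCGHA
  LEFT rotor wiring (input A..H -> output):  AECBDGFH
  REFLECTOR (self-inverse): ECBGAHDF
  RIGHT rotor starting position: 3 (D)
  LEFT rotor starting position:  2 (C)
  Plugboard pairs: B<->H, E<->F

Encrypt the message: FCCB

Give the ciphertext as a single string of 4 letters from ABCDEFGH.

Char 1 ('F'): step: R->4, L=2; F->plug->E->R->H->L->C->refl->B->L'->C->R'->B->plug->H
Char 2 ('C'): step: R->5, L=2; C->plug->C->R->D->L->E->refl->A->L'->A->R'->G->plug->G
Char 3 ('C'): step: R->6, L=2; C->plug->C->R->F->L->F->refl->H->L'->B->R'->A->plug->A
Char 4 ('B'): step: R->7, L=2; B->plug->H->R->A->L->A->refl->E->L'->D->R'->F->plug->E

Answer: HGAE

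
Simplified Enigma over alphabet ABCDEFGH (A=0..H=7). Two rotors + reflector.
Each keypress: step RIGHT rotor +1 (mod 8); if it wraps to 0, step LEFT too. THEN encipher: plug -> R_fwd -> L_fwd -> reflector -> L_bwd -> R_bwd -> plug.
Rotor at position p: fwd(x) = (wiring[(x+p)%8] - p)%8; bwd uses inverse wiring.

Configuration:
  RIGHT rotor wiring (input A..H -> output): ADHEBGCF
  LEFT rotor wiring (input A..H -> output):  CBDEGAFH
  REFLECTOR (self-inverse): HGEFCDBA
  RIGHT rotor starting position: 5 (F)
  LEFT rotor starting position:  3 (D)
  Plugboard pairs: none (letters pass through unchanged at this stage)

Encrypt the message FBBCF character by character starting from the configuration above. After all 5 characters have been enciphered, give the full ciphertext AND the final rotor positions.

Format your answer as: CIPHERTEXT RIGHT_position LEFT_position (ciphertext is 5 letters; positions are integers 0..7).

Answer: HFHEA 2 4

Derivation:
Char 1 ('F'): step: R->6, L=3; F->plug->F->R->G->L->G->refl->B->L'->A->R'->H->plug->H
Char 2 ('B'): step: R->7, L=3; B->plug->B->R->B->L->D->refl->F->L'->C->R'->F->plug->F
Char 3 ('B'): step: R->0, L->4 (L advanced); B->plug->B->R->D->L->D->refl->F->L'->F->R'->H->plug->H
Char 4 ('C'): step: R->1, L=4; C->plug->C->R->D->L->D->refl->F->L'->F->R'->E->plug->E
Char 5 ('F'): step: R->2, L=4; F->plug->F->R->D->L->D->refl->F->L'->F->R'->A->plug->A
Final: ciphertext=HFHEA, RIGHT=2, LEFT=4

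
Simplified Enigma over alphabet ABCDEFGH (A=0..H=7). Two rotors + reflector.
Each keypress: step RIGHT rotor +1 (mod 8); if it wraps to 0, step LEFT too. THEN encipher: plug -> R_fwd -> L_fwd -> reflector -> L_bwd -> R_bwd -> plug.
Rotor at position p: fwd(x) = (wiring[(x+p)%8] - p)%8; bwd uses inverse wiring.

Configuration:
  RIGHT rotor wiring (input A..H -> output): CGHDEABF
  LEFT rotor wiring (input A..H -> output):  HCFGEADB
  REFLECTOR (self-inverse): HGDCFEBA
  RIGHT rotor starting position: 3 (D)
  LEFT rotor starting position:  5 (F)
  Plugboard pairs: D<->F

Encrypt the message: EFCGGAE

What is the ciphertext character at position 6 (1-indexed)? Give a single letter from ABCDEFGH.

Char 1 ('E'): step: R->4, L=5; E->plug->E->R->G->L->B->refl->G->L'->B->R'->D->plug->F
Char 2 ('F'): step: R->5, L=5; F->plug->D->R->F->L->A->refl->H->L'->H->R'->H->plug->H
Char 3 ('C'): step: R->6, L=5; C->plug->C->R->E->L->F->refl->E->L'->C->R'->H->plug->H
Char 4 ('G'): step: R->7, L=5; G->plug->G->R->B->L->G->refl->B->L'->G->R'->A->plug->A
Char 5 ('G'): step: R->0, L->6 (L advanced); G->plug->G->R->B->L->D->refl->C->L'->H->R'->C->plug->C
Char 6 ('A'): step: R->1, L=6; A->plug->A->R->F->L->A->refl->H->L'->E->R'->G->plug->G

G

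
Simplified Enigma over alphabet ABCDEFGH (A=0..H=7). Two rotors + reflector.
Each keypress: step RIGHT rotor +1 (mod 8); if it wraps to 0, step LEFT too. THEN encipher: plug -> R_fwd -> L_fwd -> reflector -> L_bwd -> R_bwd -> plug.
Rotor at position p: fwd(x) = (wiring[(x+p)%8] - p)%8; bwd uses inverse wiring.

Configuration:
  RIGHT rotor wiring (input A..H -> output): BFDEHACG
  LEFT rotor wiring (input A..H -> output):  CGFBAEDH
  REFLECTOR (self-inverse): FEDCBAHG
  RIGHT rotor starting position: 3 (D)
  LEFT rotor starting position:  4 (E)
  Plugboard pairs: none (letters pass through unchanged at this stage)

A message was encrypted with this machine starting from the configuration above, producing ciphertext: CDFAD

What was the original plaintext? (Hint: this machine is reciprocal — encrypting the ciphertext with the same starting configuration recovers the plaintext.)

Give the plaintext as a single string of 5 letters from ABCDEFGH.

Answer: HHBGH

Derivation:
Char 1 ('C'): step: R->4, L=4; C->plug->C->R->G->L->B->refl->E->L'->A->R'->H->plug->H
Char 2 ('D'): step: R->5, L=4; D->plug->D->R->E->L->G->refl->H->L'->C->R'->H->plug->H
Char 3 ('F'): step: R->6, L=4; F->plug->F->R->G->L->B->refl->E->L'->A->R'->B->plug->B
Char 4 ('A'): step: R->7, L=4; A->plug->A->R->H->L->F->refl->A->L'->B->R'->G->plug->G
Char 5 ('D'): step: R->0, L->5 (L advanced); D->plug->D->R->E->L->B->refl->E->L'->G->R'->H->plug->H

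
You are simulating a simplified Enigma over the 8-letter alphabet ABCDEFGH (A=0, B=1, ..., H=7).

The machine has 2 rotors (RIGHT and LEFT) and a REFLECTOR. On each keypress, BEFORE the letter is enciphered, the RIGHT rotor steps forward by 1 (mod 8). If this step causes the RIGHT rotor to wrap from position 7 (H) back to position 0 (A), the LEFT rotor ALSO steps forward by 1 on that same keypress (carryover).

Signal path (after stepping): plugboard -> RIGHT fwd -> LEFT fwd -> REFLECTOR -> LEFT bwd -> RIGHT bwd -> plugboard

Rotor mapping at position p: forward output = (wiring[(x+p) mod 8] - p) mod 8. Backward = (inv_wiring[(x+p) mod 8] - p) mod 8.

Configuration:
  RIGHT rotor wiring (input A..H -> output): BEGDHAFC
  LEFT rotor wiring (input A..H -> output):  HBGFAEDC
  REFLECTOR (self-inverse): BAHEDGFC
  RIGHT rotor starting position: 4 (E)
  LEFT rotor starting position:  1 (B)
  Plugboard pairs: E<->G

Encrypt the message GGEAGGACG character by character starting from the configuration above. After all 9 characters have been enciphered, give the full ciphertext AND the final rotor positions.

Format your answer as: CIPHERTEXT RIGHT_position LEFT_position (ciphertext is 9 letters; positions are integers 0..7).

Answer: FDDFAEEFA 5 2

Derivation:
Char 1 ('G'): step: R->5, L=1; G->plug->E->R->H->L->G->refl->F->L'->B->R'->F->plug->F
Char 2 ('G'): step: R->6, L=1; G->plug->E->R->A->L->A->refl->B->L'->G->R'->D->plug->D
Char 3 ('E'): step: R->7, L=1; E->plug->G->R->B->L->F->refl->G->L'->H->R'->D->plug->D
Char 4 ('A'): step: R->0, L->2 (L advanced); A->plug->A->R->B->L->D->refl->E->L'->A->R'->F->plug->F
Char 5 ('G'): step: R->1, L=2; G->plug->E->R->H->L->H->refl->C->L'->D->R'->A->plug->A
Char 6 ('G'): step: R->2, L=2; G->plug->E->R->D->L->C->refl->H->L'->H->R'->G->plug->E
Char 7 ('A'): step: R->3, L=2; A->plug->A->R->A->L->E->refl->D->L'->B->R'->G->plug->E
Char 8 ('C'): step: R->4, L=2; C->plug->C->R->B->L->D->refl->E->L'->A->R'->F->plug->F
Char 9 ('G'): step: R->5, L=2; G->plug->E->R->H->L->H->refl->C->L'->D->R'->A->plug->A
Final: ciphertext=FDDFAEEFA, RIGHT=5, LEFT=2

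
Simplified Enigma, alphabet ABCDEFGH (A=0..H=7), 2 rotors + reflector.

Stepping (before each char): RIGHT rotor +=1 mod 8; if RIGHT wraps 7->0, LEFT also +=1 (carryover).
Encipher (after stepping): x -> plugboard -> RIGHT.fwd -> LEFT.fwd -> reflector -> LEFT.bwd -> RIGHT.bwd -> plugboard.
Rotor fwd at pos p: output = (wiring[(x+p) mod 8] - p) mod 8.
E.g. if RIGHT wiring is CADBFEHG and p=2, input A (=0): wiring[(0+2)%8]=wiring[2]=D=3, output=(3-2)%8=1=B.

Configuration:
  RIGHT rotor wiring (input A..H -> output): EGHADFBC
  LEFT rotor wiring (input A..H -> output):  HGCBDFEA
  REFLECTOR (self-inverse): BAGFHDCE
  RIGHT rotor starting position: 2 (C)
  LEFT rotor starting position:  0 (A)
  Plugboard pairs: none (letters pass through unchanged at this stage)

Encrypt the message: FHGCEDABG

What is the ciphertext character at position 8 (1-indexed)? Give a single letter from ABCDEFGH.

Char 1 ('F'): step: R->3, L=0; F->plug->F->R->B->L->G->refl->C->L'->C->R'->C->plug->C
Char 2 ('H'): step: R->4, L=0; H->plug->H->R->E->L->D->refl->F->L'->F->R'->C->plug->C
Char 3 ('G'): step: R->5, L=0; G->plug->G->R->D->L->B->refl->A->L'->H->R'->D->plug->D
Char 4 ('C'): step: R->6, L=0; C->plug->C->R->G->L->E->refl->H->L'->A->R'->D->plug->D
Char 5 ('E'): step: R->7, L=0; E->plug->E->R->B->L->G->refl->C->L'->C->R'->H->plug->H
Char 6 ('D'): step: R->0, L->1 (L advanced); D->plug->D->R->A->L->F->refl->D->L'->F->R'->F->plug->F
Char 7 ('A'): step: R->1, L=1; A->plug->A->R->F->L->D->refl->F->L'->A->R'->F->plug->F
Char 8 ('B'): step: R->2, L=1; B->plug->B->R->G->L->H->refl->E->L'->E->R'->H->plug->H

H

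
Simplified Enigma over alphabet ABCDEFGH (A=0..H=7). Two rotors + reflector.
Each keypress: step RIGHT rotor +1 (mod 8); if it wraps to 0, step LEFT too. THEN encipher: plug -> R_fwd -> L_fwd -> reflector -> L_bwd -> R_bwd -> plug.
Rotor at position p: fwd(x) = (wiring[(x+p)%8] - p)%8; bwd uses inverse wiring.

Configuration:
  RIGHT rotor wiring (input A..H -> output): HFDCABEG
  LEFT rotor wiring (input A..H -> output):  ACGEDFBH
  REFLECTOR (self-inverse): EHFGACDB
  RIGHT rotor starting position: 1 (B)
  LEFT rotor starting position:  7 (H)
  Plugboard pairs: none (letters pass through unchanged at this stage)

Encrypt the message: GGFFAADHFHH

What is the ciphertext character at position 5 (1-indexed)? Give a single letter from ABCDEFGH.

Char 1 ('G'): step: R->2, L=7; G->plug->G->R->F->L->E->refl->A->L'->A->R'->B->plug->B
Char 2 ('G'): step: R->3, L=7; G->plug->G->R->C->L->D->refl->G->L'->G->R'->C->plug->C
Char 3 ('F'): step: R->4, L=7; F->plug->F->R->B->L->B->refl->H->L'->D->R'->E->plug->E
Char 4 ('F'): step: R->5, L=7; F->plug->F->R->G->L->G->refl->D->L'->C->R'->D->plug->D
Char 5 ('A'): step: R->6, L=7; A->plug->A->R->G->L->G->refl->D->L'->C->R'->G->plug->G

G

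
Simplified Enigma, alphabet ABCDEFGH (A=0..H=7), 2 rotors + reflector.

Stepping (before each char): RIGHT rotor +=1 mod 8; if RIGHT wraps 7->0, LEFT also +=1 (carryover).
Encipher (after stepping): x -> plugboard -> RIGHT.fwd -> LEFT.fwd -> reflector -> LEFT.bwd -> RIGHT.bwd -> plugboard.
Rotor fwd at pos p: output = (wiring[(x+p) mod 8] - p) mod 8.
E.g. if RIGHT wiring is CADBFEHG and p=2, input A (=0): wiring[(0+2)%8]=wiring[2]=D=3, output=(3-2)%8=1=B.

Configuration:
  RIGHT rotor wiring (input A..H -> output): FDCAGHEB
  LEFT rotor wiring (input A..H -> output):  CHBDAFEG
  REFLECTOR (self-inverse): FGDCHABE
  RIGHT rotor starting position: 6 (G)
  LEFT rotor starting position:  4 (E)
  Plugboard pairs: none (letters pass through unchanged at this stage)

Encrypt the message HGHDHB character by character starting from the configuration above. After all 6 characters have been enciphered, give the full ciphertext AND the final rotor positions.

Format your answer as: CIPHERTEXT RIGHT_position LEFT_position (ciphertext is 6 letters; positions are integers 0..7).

Char 1 ('H'): step: R->7, L=4; H->plug->H->R->F->L->D->refl->C->L'->D->R'->D->plug->D
Char 2 ('G'): step: R->0, L->5 (L advanced); G->plug->G->R->E->L->C->refl->D->L'->H->R'->F->plug->F
Char 3 ('H'): step: R->1, L=5; H->plug->H->R->E->L->C->refl->D->L'->H->R'->C->plug->C
Char 4 ('D'): step: R->2, L=5; D->plug->D->R->F->L->E->refl->H->L'->B->R'->H->plug->H
Char 5 ('H'): step: R->3, L=5; H->plug->H->R->H->L->D->refl->C->L'->E->R'->C->plug->C
Char 6 ('B'): step: R->4, L=5; B->plug->B->R->D->L->F->refl->A->L'->A->R'->C->plug->C
Final: ciphertext=DFCHCC, RIGHT=4, LEFT=5

Answer: DFCHCC 4 5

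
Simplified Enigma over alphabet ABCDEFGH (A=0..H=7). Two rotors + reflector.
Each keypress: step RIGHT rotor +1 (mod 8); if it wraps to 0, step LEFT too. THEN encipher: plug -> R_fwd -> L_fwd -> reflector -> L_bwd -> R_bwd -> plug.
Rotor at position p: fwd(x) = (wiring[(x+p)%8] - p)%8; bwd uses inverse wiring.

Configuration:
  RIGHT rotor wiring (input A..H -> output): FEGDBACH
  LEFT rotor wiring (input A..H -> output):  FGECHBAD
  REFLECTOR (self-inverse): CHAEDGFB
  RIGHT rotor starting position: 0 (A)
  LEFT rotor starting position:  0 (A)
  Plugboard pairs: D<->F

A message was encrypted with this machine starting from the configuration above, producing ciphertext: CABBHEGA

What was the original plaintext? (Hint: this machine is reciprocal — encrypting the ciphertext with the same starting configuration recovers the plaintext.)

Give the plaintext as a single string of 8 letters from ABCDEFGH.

Answer: EDHABBAG

Derivation:
Char 1 ('C'): step: R->1, L=0; C->plug->C->R->C->L->E->refl->D->L'->H->R'->E->plug->E
Char 2 ('A'): step: R->2, L=0; A->plug->A->R->E->L->H->refl->B->L'->F->R'->F->plug->D
Char 3 ('B'): step: R->3, L=0; B->plug->B->R->G->L->A->refl->C->L'->D->R'->H->plug->H
Char 4 ('B'): step: R->4, L=0; B->plug->B->R->E->L->H->refl->B->L'->F->R'->A->plug->A
Char 5 ('H'): step: R->5, L=0; H->plug->H->R->E->L->H->refl->B->L'->F->R'->B->plug->B
Char 6 ('E'): step: R->6, L=0; E->plug->E->R->A->L->F->refl->G->L'->B->R'->B->plug->B
Char 7 ('G'): step: R->7, L=0; G->plug->G->R->B->L->G->refl->F->L'->A->R'->A->plug->A
Char 8 ('A'): step: R->0, L->1 (L advanced); A->plug->A->R->F->L->H->refl->B->L'->C->R'->G->plug->G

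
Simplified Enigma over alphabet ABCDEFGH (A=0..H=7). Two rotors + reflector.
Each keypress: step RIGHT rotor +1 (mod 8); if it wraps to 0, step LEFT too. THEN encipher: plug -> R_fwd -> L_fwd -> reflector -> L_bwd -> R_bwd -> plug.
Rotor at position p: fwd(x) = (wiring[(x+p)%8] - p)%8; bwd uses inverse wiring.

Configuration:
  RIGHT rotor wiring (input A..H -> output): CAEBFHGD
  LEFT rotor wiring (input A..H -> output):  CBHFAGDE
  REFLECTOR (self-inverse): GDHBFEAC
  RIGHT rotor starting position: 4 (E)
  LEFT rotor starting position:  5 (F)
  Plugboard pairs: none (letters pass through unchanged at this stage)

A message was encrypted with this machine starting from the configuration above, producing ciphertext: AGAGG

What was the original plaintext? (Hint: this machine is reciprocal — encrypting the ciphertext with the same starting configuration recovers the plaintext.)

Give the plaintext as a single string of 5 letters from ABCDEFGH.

Char 1 ('A'): step: R->5, L=5; A->plug->A->R->C->L->H->refl->C->L'->F->R'->D->plug->D
Char 2 ('G'): step: R->6, L=5; G->plug->G->R->H->L->D->refl->B->L'->A->R'->A->plug->A
Char 3 ('A'): step: R->7, L=5; A->plug->A->R->E->L->E->refl->F->L'->D->R'->B->plug->B
Char 4 ('G'): step: R->0, L->6 (L advanced); G->plug->G->R->G->L->C->refl->H->L'->F->R'->E->plug->E
Char 5 ('G'): step: R->1, L=6; G->plug->G->R->C->L->E->refl->F->L'->A->R'->C->plug->C

Answer: DABEC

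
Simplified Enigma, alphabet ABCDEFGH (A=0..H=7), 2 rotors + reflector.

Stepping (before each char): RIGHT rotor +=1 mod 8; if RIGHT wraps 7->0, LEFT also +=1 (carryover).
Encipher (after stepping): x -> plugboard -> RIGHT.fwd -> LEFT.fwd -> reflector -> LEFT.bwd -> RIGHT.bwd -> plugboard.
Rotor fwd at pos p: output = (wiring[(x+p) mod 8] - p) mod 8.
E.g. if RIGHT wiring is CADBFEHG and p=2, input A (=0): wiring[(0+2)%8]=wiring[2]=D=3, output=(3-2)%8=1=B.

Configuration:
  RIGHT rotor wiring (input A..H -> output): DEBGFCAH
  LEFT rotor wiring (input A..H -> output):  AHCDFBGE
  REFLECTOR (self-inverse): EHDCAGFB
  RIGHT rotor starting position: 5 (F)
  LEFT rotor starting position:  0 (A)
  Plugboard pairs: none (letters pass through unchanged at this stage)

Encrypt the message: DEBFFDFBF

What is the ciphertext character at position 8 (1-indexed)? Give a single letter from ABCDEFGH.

Char 1 ('D'): step: R->6, L=0; D->plug->D->R->G->L->G->refl->F->L'->E->R'->H->plug->H
Char 2 ('E'): step: R->7, L=0; E->plug->E->R->H->L->E->refl->A->L'->A->R'->A->plug->A
Char 3 ('B'): step: R->0, L->1 (L advanced); B->plug->B->R->E->L->A->refl->E->L'->D->R'->A->plug->A
Char 4 ('F'): step: R->1, L=1; F->plug->F->R->H->L->H->refl->B->L'->B->R'->E->plug->E
Char 5 ('F'): step: R->2, L=1; F->plug->F->R->F->L->F->refl->G->L'->A->R'->D->plug->D
Char 6 ('D'): step: R->3, L=1; D->plug->D->R->F->L->F->refl->G->L'->A->R'->F->plug->F
Char 7 ('F'): step: R->4, L=1; F->plug->F->R->A->L->G->refl->F->L'->F->R'->G->plug->G
Char 8 ('B'): step: R->5, L=1; B->plug->B->R->D->L->E->refl->A->L'->E->R'->F->plug->F

F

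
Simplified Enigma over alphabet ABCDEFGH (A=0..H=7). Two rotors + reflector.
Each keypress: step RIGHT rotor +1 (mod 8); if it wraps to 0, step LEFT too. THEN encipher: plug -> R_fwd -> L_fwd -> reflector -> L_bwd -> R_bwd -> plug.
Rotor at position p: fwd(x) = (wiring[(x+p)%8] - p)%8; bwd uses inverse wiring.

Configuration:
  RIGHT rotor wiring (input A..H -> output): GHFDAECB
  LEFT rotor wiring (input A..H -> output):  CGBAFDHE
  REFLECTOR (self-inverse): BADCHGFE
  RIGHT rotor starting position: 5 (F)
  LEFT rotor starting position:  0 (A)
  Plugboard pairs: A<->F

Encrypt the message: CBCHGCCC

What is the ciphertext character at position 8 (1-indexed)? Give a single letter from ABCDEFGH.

Char 1 ('C'): step: R->6, L=0; C->plug->C->R->A->L->C->refl->D->L'->F->R'->F->plug->A
Char 2 ('B'): step: R->7, L=0; B->plug->B->R->H->L->E->refl->H->L'->G->R'->D->plug->D
Char 3 ('C'): step: R->0, L->1 (L advanced); C->plug->C->R->F->L->G->refl->F->L'->A->R'->E->plug->E
Char 4 ('H'): step: R->1, L=1; H->plug->H->R->F->L->G->refl->F->L'->A->R'->G->plug->G
Char 5 ('G'): step: R->2, L=1; G->plug->G->R->E->L->C->refl->D->L'->G->R'->C->plug->C
Char 6 ('C'): step: R->3, L=1; C->plug->C->R->B->L->A->refl->B->L'->H->R'->D->plug->D
Char 7 ('C'): step: R->4, L=1; C->plug->C->R->G->L->D->refl->C->L'->E->R'->A->plug->F
Char 8 ('C'): step: R->5, L=1; C->plug->C->R->E->L->C->refl->D->L'->G->R'->G->plug->G

G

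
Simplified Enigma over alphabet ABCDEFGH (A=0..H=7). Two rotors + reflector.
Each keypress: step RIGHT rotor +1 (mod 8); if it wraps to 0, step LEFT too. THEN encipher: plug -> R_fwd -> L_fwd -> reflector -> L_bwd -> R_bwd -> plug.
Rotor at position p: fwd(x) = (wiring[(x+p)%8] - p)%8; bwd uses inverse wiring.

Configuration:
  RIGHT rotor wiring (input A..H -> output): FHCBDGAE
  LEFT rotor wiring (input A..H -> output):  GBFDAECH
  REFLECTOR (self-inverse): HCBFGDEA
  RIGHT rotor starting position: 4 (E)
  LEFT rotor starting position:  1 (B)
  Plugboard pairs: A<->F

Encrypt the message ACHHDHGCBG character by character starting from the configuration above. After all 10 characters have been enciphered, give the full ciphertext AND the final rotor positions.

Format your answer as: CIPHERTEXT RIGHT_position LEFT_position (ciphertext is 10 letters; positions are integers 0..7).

Char 1 ('A'): step: R->5, L=1; A->plug->F->R->F->L->B->refl->C->L'->C->R'->E->plug->E
Char 2 ('C'): step: R->6, L=1; C->plug->C->R->H->L->F->refl->D->L'->E->R'->E->plug->E
Char 3 ('H'): step: R->7, L=1; H->plug->H->R->B->L->E->refl->G->L'->G->R'->B->plug->B
Char 4 ('H'): step: R->0, L->2 (L advanced); H->plug->H->R->E->L->A->refl->H->L'->H->R'->B->plug->B
Char 5 ('D'): step: R->1, L=2; D->plug->D->R->C->L->G->refl->E->L'->G->R'->A->plug->F
Char 6 ('H'): step: R->2, L=2; H->plug->H->R->F->L->F->refl->D->L'->A->R'->A->plug->F
Char 7 ('G'): step: R->3, L=2; G->plug->G->R->E->L->A->refl->H->L'->H->R'->H->plug->H
Char 8 ('C'): step: R->4, L=2; C->plug->C->R->E->L->A->refl->H->L'->H->R'->A->plug->F
Char 9 ('B'): step: R->5, L=2; B->plug->B->R->D->L->C->refl->B->L'->B->R'->A->plug->F
Char 10 ('G'): step: R->6, L=2; G->plug->G->R->F->L->F->refl->D->L'->A->R'->H->plug->H
Final: ciphertext=EEBBFFHFFH, RIGHT=6, LEFT=2

Answer: EEBBFFHFFH 6 2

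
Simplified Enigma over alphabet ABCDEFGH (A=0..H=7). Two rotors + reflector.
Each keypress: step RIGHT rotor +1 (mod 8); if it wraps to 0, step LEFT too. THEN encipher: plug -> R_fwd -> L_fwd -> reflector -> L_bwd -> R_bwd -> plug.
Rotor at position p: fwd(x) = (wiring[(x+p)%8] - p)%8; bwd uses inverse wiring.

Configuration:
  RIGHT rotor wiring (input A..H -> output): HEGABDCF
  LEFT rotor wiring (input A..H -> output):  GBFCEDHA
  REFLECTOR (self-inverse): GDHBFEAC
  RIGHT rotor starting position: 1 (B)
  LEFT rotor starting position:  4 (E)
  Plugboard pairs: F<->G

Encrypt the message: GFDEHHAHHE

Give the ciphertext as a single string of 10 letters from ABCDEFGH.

Char 1 ('G'): step: R->2, L=4; G->plug->F->R->D->L->E->refl->F->L'->F->R'->G->plug->F
Char 2 ('F'): step: R->3, L=4; F->plug->G->R->B->L->H->refl->C->L'->E->R'->F->plug->G
Char 3 ('D'): step: R->4, L=4; D->plug->D->R->B->L->H->refl->C->L'->E->R'->H->plug->H
Char 4 ('E'): step: R->5, L=4; E->plug->E->R->H->L->G->refl->A->L'->A->R'->C->plug->C
Char 5 ('H'): step: R->6, L=4; H->plug->H->R->F->L->F->refl->E->L'->D->R'->G->plug->F
Char 6 ('H'): step: R->7, L=4; H->plug->H->R->D->L->E->refl->F->L'->F->R'->C->plug->C
Char 7 ('A'): step: R->0, L->5 (L advanced); A->plug->A->R->H->L->H->refl->C->L'->B->R'->E->plug->E
Char 8 ('H'): step: R->1, L=5; H->plug->H->R->G->L->F->refl->E->L'->E->R'->G->plug->F
Char 9 ('H'): step: R->2, L=5; H->plug->H->R->C->L->D->refl->B->L'->D->R'->F->plug->G
Char 10 ('E'): step: R->3, L=5; E->plug->E->R->C->L->D->refl->B->L'->D->R'->H->plug->H

Answer: FGHCFCEFGH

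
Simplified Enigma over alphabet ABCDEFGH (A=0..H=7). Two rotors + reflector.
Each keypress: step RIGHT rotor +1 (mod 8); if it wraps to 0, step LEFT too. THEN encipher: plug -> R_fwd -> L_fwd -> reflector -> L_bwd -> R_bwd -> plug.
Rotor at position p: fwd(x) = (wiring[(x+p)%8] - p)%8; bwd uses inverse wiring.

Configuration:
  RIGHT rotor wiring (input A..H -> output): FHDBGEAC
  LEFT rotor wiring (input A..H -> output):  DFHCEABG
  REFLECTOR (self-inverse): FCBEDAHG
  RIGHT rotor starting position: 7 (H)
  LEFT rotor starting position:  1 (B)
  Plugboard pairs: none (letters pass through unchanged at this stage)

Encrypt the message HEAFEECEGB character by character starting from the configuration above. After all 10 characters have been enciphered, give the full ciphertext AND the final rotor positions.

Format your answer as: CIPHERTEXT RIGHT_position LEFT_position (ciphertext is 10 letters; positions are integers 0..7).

Char 1 ('H'): step: R->0, L->2 (L advanced); H->plug->H->R->C->L->C->refl->B->L'->G->R'->E->plug->E
Char 2 ('E'): step: R->1, L=2; E->plug->E->R->D->L->G->refl->H->L'->E->R'->H->plug->H
Char 3 ('A'): step: R->2, L=2; A->plug->A->R->B->L->A->refl->F->L'->A->R'->F->plug->F
Char 4 ('F'): step: R->3, L=2; F->plug->F->R->C->L->C->refl->B->L'->G->R'->A->plug->A
Char 5 ('E'): step: R->4, L=2; E->plug->E->R->B->L->A->refl->F->L'->A->R'->B->plug->B
Char 6 ('E'): step: R->5, L=2; E->plug->E->R->C->L->C->refl->B->L'->G->R'->F->plug->F
Char 7 ('C'): step: R->6, L=2; C->plug->C->R->H->L->D->refl->E->L'->F->R'->E->plug->E
Char 8 ('E'): step: R->7, L=2; E->plug->E->R->C->L->C->refl->B->L'->G->R'->B->plug->B
Char 9 ('G'): step: R->0, L->3 (L advanced); G->plug->G->R->A->L->H->refl->G->L'->D->R'->C->plug->C
Char 10 ('B'): step: R->1, L=3; B->plug->B->R->C->L->F->refl->A->L'->F->R'->D->plug->D
Final: ciphertext=EHFABFEBCD, RIGHT=1, LEFT=3

Answer: EHFABFEBCD 1 3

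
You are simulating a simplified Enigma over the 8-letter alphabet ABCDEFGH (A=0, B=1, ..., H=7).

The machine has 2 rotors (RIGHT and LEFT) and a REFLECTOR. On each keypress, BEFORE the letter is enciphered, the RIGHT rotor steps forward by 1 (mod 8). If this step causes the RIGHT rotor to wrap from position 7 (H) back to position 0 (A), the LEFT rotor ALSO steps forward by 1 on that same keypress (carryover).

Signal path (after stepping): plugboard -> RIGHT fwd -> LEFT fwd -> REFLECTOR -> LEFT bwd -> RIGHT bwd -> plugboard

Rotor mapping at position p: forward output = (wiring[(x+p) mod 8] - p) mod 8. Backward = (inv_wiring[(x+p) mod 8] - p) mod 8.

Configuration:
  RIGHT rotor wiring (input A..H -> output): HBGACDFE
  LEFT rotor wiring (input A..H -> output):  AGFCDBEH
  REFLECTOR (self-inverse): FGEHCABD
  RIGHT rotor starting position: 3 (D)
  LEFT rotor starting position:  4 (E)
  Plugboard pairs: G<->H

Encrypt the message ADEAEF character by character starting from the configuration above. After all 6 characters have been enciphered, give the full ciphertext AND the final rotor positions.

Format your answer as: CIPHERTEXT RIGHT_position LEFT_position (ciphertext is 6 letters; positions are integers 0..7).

Answer: BFDHDC 1 5

Derivation:
Char 1 ('A'): step: R->4, L=4; A->plug->A->R->G->L->B->refl->G->L'->H->R'->B->plug->B
Char 2 ('D'): step: R->5, L=4; D->plug->D->R->C->L->A->refl->F->L'->B->R'->F->plug->F
Char 3 ('E'): step: R->6, L=4; E->plug->E->R->A->L->H->refl->D->L'->D->R'->D->plug->D
Char 4 ('A'): step: R->7, L=4; A->plug->A->R->F->L->C->refl->E->L'->E->R'->G->plug->H
Char 5 ('E'): step: R->0, L->5 (L advanced); E->plug->E->R->C->L->C->refl->E->L'->A->R'->D->plug->D
Char 6 ('F'): step: R->1, L=5; F->plug->F->R->E->L->B->refl->G->L'->H->R'->C->plug->C
Final: ciphertext=BFDHDC, RIGHT=1, LEFT=5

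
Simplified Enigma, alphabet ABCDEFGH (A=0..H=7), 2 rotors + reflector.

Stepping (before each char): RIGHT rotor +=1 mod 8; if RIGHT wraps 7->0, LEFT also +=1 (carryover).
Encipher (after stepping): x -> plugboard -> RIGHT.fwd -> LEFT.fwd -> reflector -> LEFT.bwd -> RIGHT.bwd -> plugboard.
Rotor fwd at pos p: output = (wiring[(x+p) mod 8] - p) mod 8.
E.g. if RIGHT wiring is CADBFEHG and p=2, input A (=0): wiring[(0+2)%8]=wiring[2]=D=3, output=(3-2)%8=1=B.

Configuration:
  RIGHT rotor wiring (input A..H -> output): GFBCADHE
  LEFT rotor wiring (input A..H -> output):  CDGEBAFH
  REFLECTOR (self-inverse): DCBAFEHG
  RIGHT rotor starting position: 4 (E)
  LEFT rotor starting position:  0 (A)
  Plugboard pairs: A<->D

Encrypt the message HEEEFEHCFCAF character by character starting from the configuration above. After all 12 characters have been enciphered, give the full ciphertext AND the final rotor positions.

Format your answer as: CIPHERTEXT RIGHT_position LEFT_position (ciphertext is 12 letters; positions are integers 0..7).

Char 1 ('H'): step: R->5, L=0; H->plug->H->R->D->L->E->refl->F->L'->G->R'->A->plug->D
Char 2 ('E'): step: R->6, L=0; E->plug->E->R->D->L->E->refl->F->L'->G->R'->B->plug->B
Char 3 ('E'): step: R->7, L=0; E->plug->E->R->D->L->E->refl->F->L'->G->R'->C->plug->C
Char 4 ('E'): step: R->0, L->1 (L advanced); E->plug->E->R->A->L->C->refl->B->L'->H->R'->G->plug->G
Char 5 ('F'): step: R->1, L=1; F->plug->F->R->G->L->G->refl->H->L'->E->R'->A->plug->D
Char 6 ('E'): step: R->2, L=1; E->plug->E->R->F->L->E->refl->F->L'->B->R'->D->plug->A
Char 7 ('H'): step: R->3, L=1; H->plug->H->R->G->L->G->refl->H->L'->E->R'->D->plug->A
Char 8 ('C'): step: R->4, L=1; C->plug->C->R->D->L->A->refl->D->L'->C->R'->E->plug->E
Char 9 ('F'): step: R->5, L=1; F->plug->F->R->E->L->H->refl->G->L'->G->R'->A->plug->D
Char 10 ('C'): step: R->6, L=1; C->plug->C->R->A->L->C->refl->B->L'->H->R'->D->plug->A
Char 11 ('A'): step: R->7, L=1; A->plug->D->R->C->L->D->refl->A->L'->D->R'->E->plug->E
Char 12 ('F'): step: R->0, L->2 (L advanced); F->plug->F->R->D->L->G->refl->H->L'->C->R'->D->plug->A
Final: ciphertext=DBCGDAAEDAEA, RIGHT=0, LEFT=2

Answer: DBCGDAAEDAEA 0 2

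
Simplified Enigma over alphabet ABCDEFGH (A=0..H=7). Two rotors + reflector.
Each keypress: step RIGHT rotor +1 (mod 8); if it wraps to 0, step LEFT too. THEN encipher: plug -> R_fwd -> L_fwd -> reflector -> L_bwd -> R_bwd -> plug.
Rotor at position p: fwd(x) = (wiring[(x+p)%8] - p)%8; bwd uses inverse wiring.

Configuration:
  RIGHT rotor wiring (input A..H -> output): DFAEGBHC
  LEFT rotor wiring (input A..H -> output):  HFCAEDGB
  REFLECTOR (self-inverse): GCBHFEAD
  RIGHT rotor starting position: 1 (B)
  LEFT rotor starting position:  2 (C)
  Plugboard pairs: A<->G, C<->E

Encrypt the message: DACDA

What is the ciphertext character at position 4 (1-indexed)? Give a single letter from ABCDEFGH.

Char 1 ('D'): step: R->2, L=2; D->plug->D->R->H->L->D->refl->H->L'->F->R'->E->plug->C
Char 2 ('A'): step: R->3, L=2; A->plug->G->R->C->L->C->refl->B->L'->D->R'->B->plug->B
Char 3 ('C'): step: R->4, L=2; C->plug->E->R->H->L->D->refl->H->L'->F->R'->B->plug->B
Char 4 ('D'): step: R->5, L=2; D->plug->D->R->G->L->F->refl->E->L'->E->R'->A->plug->G

G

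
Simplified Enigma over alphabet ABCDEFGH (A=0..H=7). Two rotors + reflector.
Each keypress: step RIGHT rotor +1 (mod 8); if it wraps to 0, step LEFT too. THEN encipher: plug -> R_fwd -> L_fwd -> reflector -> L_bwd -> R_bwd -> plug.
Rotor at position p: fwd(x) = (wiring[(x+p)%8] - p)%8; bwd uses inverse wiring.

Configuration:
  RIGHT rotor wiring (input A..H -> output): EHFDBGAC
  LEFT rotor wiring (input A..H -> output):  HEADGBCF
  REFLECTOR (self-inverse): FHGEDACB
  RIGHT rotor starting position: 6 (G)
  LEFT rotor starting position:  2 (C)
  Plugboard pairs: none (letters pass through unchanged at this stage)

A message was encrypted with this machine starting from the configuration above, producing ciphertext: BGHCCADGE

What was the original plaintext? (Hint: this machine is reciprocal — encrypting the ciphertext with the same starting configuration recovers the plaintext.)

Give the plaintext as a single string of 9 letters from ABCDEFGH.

Answer: FBAFBGFCF

Derivation:
Char 1 ('B'): step: R->7, L=2; B->plug->B->R->F->L->D->refl->E->L'->C->R'->F->plug->F
Char 2 ('G'): step: R->0, L->3 (L advanced); G->plug->G->R->A->L->A->refl->F->L'->H->R'->B->plug->B
Char 3 ('H'): step: R->1, L=3; H->plug->H->R->D->L->H->refl->B->L'->G->R'->A->plug->A
Char 4 ('C'): step: R->2, L=3; C->plug->C->R->H->L->F->refl->A->L'->A->R'->F->plug->F
Char 5 ('C'): step: R->3, L=3; C->plug->C->R->D->L->H->refl->B->L'->G->R'->B->plug->B
Char 6 ('A'): step: R->4, L=3; A->plug->A->R->F->L->E->refl->D->L'->B->R'->G->plug->G
Char 7 ('D'): step: R->5, L=3; D->plug->D->R->H->L->F->refl->A->L'->A->R'->F->plug->F
Char 8 ('G'): step: R->6, L=3; G->plug->G->R->D->L->H->refl->B->L'->G->R'->C->plug->C
Char 9 ('E'): step: R->7, L=3; E->plug->E->R->E->L->C->refl->G->L'->C->R'->F->plug->F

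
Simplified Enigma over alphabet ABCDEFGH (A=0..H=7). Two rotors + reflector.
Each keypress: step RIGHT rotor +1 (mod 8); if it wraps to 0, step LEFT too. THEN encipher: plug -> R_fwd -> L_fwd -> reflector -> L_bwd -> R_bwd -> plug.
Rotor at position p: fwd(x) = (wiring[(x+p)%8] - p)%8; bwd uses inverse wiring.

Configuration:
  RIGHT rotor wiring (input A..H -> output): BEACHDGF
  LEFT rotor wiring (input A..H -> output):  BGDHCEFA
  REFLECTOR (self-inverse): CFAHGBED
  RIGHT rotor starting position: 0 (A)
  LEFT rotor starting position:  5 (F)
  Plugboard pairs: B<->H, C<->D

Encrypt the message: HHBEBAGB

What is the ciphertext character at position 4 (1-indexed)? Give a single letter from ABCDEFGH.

Char 1 ('H'): step: R->1, L=5; H->plug->B->R->H->L->F->refl->B->L'->E->R'->G->plug->G
Char 2 ('H'): step: R->2, L=5; H->plug->B->R->A->L->H->refl->D->L'->C->R'->H->plug->B
Char 3 ('B'): step: R->3, L=5; B->plug->H->R->F->L->G->refl->E->L'->D->R'->D->plug->C
Char 4 ('E'): step: R->4, L=5; E->plug->E->R->F->L->G->refl->E->L'->D->R'->A->plug->A

A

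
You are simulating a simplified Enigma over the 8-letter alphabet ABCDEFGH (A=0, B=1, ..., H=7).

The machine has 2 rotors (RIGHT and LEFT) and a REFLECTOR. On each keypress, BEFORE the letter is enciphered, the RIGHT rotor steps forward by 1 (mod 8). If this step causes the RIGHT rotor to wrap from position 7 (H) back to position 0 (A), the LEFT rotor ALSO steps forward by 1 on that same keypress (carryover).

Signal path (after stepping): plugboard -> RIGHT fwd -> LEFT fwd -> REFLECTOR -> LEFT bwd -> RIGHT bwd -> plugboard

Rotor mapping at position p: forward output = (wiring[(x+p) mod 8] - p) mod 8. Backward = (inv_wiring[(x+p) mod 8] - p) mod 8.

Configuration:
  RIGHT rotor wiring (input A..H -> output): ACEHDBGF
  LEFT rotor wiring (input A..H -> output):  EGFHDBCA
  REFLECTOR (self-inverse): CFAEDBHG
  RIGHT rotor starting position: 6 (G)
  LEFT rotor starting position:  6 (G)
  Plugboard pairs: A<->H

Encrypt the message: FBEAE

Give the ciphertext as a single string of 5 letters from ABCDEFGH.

Answer: GEHCD

Derivation:
Char 1 ('F'): step: R->7, L=6; F->plug->F->R->E->L->H->refl->G->L'->C->R'->G->plug->G
Char 2 ('B'): step: R->0, L->7 (L advanced); B->plug->B->R->C->L->H->refl->G->L'->D->R'->E->plug->E
Char 3 ('E'): step: R->1, L=7; E->plug->E->R->A->L->B->refl->F->L'->B->R'->A->plug->H
Char 4 ('A'): step: R->2, L=7; A->plug->H->R->A->L->B->refl->F->L'->B->R'->C->plug->C
Char 5 ('E'): step: R->3, L=7; E->plug->E->R->C->L->H->refl->G->L'->D->R'->D->plug->D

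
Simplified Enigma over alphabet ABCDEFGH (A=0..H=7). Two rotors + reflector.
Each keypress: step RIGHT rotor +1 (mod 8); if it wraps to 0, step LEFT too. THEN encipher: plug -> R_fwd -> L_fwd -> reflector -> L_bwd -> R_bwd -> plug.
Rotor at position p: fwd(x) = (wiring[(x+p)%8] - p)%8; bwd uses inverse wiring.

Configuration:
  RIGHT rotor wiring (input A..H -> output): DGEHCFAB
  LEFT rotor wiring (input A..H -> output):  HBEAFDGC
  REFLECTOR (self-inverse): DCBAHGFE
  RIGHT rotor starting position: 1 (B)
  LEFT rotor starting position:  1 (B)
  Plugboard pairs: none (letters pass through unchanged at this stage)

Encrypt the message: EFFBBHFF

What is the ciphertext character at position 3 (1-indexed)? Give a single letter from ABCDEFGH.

Char 1 ('E'): step: R->2, L=1; E->plug->E->R->G->L->B->refl->C->L'->E->R'->H->plug->H
Char 2 ('F'): step: R->3, L=1; F->plug->F->R->A->L->A->refl->D->L'->B->R'->H->plug->H
Char 3 ('F'): step: R->4, L=1; F->plug->F->R->C->L->H->refl->E->L'->D->R'->H->plug->H

H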